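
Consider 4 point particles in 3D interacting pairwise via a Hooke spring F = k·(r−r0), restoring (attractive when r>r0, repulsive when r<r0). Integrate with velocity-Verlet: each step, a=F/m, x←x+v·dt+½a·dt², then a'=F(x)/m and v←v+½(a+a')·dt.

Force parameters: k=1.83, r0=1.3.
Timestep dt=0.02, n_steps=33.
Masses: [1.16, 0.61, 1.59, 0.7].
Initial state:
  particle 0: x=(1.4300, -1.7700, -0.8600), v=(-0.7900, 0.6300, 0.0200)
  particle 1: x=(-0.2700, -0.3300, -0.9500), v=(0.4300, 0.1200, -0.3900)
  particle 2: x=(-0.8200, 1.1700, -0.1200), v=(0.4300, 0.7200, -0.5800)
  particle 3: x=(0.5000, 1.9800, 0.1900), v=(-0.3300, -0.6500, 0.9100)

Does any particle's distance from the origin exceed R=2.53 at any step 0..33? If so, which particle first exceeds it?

no

step 0: x0=(1.4300, -1.7700, -0.8600) x1=(-0.2700, -0.3300, -0.9500) x2=(-0.8200, 1.1700, -0.1200) x3=(0.5000, 1.9800, 0.1900)
step 1: x0=(1.4133, -1.7558, -0.8592) x1=(-0.2608, -0.3270, -0.9573) x2=(-0.8110, 1.1839, -0.1318) x3=(0.4934, 1.9650, 0.2075)
step 2: x0=(1.3949, -1.7384, -0.8577) x1=(-0.2506, -0.3228, -0.9635) x2=(-0.8011, 1.1968, -0.1438) x3=(0.4868, 1.9460, 0.2235)
step 3: x0=(1.3747, -1.7180, -0.8555) x1=(-0.2392, -0.3173, -0.9687) x2=(-0.7904, 1.2086, -0.1562) x3=(0.4803, 1.9230, 0.2382)
step 4: x0=(1.3530, -1.6944, -0.8526) x1=(-0.2269, -0.3106, -0.9728) x2=(-0.7789, 1.2194, -0.1688) x3=(0.4738, 1.8963, 0.2513)
step 5: x0=(1.3295, -1.6678, -0.8489) x1=(-0.2136, -0.3027, -0.9759) x2=(-0.7667, 1.2292, -0.1817) x3=(0.4674, 1.8658, 0.2630)
step 6: x0=(1.3046, -1.6383, -0.8446) x1=(-0.1993, -0.2936, -0.9779) x2=(-0.7536, 1.2380, -0.1949) x3=(0.4610, 1.8316, 0.2732)
step 7: x0=(1.2781, -1.6058, -0.8395) x1=(-0.1843, -0.2833, -0.9788) x2=(-0.7399, 1.2457, -0.2084) x3=(0.4548, 1.7940, 0.2820)
step 8: x0=(1.2501, -1.5706, -0.8338) x1=(-0.1684, -0.2718, -0.9787) x2=(-0.7254, 1.2525, -0.2221) x3=(0.4488, 1.7529, 0.2893)
step 9: x0=(1.2207, -1.5326, -0.8274) x1=(-0.1519, -0.2592, -0.9775) x2=(-0.7103, 1.2582, -0.2361) x3=(0.4429, 1.7086, 0.2952)
step 10: x0=(1.1900, -1.4920, -0.8204) x1=(-0.1347, -0.2455, -0.9754) x2=(-0.6945, 1.2630, -0.2504) x3=(0.4372, 1.6613, 0.2998)
step 11: x0=(1.1581, -1.4488, -0.8127) x1=(-0.1168, -0.2307, -0.9722) x2=(-0.6782, 1.2668, -0.2649) x3=(0.4317, 1.6109, 0.3030)
step 12: x0=(1.1249, -1.4033, -0.8044) x1=(-0.0985, -0.2149, -0.9682) x2=(-0.6612, 1.2696, -0.2796) x3=(0.4264, 1.5578, 0.3049)
step 13: x0=(1.0906, -1.3554, -0.7956) x1=(-0.0797, -0.1980, -0.9632) x2=(-0.6437, 1.2716, -0.2946) x3=(0.4213, 1.5020, 0.3056)
step 14: x0=(1.0553, -1.3053, -0.7861) x1=(-0.0606, -0.1803, -0.9574) x2=(-0.6257, 1.2726, -0.3098) x3=(0.4165, 1.4438, 0.3051)
step 15: x0=(1.0190, -1.2531, -0.7761) x1=(-0.0411, -0.1616, -0.9508) x2=(-0.6072, 1.2729, -0.3252) x3=(0.4120, 1.3833, 0.3035)
step 16: x0=(0.9818, -1.1991, -0.7656) x1=(-0.0214, -0.1420, -0.9435) x2=(-0.5883, 1.2723, -0.3408) x3=(0.4077, 1.3207, 0.3008)
step 17: x0=(0.9437, -1.1432, -0.7546) x1=(-0.0015, -0.1217, -0.9355) x2=(-0.5689, 1.2709, -0.3566) x3=(0.4037, 1.2562, 0.2972)
step 18: x0=(0.9049, -1.0856, -0.7431) x1=(0.0185, -0.1006, -0.9268) x2=(-0.5492, 1.2688, -0.3726) x3=(0.4000, 1.1899, 0.2927)
step 19: x0=(0.8655, -1.0266, -0.7312) x1=(0.0386, -0.0788, -0.9177) x2=(-0.5291, 1.2660, -0.3887) x3=(0.3965, 1.1221, 0.2873)
step 20: x0=(0.8255, -0.9661, -0.7188) x1=(0.0586, -0.0564, -0.9080) x2=(-0.5087, 1.2626, -0.4050) x3=(0.3933, 1.0528, 0.2813)
step 21: x0=(0.7849, -0.9045, -0.7061) x1=(0.0785, -0.0334, -0.8980) x2=(-0.4880, 1.2585, -0.4215) x3=(0.3903, 0.9824, 0.2746)
step 22: x0=(0.7440, -0.8418, -0.6930) x1=(0.0983, -0.0098, -0.8877) x2=(-0.4670, 1.2540, -0.4381) x3=(0.3875, 0.9110, 0.2674)
step 23: x0=(0.7027, -0.7782, -0.6796) x1=(0.1179, 0.0144, -0.8772) x2=(-0.4458, 1.2489, -0.4548) x3=(0.3850, 0.8388, 0.2597)
step 24: x0=(0.6611, -0.7139, -0.6660) x1=(0.1372, 0.0390, -0.8666) x2=(-0.4244, 1.2434, -0.4716) x3=(0.3826, 0.7659, 0.2517)
step 25: x0=(0.6193, -0.6489, -0.6520) x1=(0.1563, 0.0641, -0.8560) x2=(-0.4028, 1.2375, -0.4885) x3=(0.3803, 0.6925, 0.2435)
step 26: x0=(0.5774, -0.5836, -0.6379) x1=(0.1751, 0.0897, -0.8455) x2=(-0.3810, 1.2313, -0.5055) x3=(0.3782, 0.6188, 0.2351)
step 27: x0=(0.5354, -0.5180, -0.6235) x1=(0.1936, 0.1157, -0.8353) x2=(-0.3591, 1.2247, -0.5225) x3=(0.3762, 0.5449, 0.2268)
step 28: x0=(0.4933, -0.4522, -0.6090) x1=(0.2117, 0.1422, -0.8253) x2=(-0.3370, 1.2179, -0.5395) x3=(0.3742, 0.4710, 0.2186)
step 29: x0=(0.4512, -0.3865, -0.5945) x1=(0.2296, 0.1692, -0.8159) x2=(-0.3149, 1.2109, -0.5566) x3=(0.3723, 0.3971, 0.2106)
step 30: x0=(0.4092, -0.3210, -0.5798) x1=(0.2472, 0.1967, -0.8070) x2=(-0.2926, 1.2038, -0.5736) x3=(0.3704, 0.3235, 0.2030)
step 31: x0=(0.3672, -0.2558, -0.5651) x1=(0.2646, 0.2248, -0.7989) x2=(-0.2704, 1.1965, -0.5906) x3=(0.3685, 0.2501, 0.1958)
step 32: x0=(0.3252, -0.1909, -0.5504) x1=(0.2819, 0.2535, -0.7915) x2=(-0.2480, 1.1892, -0.6076) x3=(0.3666, 0.1770, 0.1893)
step 33: x0=(0.2832, -0.1265, -0.5357) x1=(0.2992, 0.2828, -0.7850) x2=(-0.2257, 1.1818, -0.6245) x3=(0.3646, 0.1042, 0.1835)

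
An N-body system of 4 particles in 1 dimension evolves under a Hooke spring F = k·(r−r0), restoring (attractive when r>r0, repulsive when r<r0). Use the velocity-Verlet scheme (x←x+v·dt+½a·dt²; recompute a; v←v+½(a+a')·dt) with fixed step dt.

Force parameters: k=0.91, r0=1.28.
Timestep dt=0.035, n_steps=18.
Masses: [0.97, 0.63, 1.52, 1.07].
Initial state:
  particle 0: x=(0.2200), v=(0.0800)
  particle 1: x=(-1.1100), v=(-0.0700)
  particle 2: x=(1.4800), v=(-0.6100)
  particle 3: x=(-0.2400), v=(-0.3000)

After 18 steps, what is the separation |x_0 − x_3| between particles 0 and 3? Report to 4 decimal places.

0.7644

step 0: x0=(0.2200) x1=(-1.1100) x2=(1.4800) x3=(-0.2400)
step 1: x0=(0.2232) x1=(-1.1116) x2=(1.4580) x3=(-0.2505)
step 2: x0=(0.2273) x1=(-1.1116) x2=(1.4348) x3=(-0.2609)
step 3: x0=(0.2321) x1=(-1.1100) x2=(1.4104) x3=(-0.2713)
step 4: x0=(0.2376) x1=(-1.1068) x2=(1.3849) x3=(-0.2816)
step 5: x0=(0.2437) x1=(-1.1022) x2=(1.3583) x3=(-0.2919)
step 6: x0=(0.2505) x1=(-1.0963) x2=(1.3307) x3=(-0.3020)
step 7: x0=(0.2578) x1=(-1.0890) x2=(1.3021) x3=(-0.3120)
step 8: x0=(0.2655) x1=(-1.0806) x2=(1.2727) x3=(-0.3219)
step 9: x0=(0.2736) x1=(-1.0710) x2=(1.2424) x3=(-0.3316)
step 10: x0=(0.2821) x1=(-1.0605) x2=(1.2114) x3=(-0.3412)
step 11: x0=(0.2909) x1=(-1.0491) x2=(1.1797) x3=(-0.3506)
step 12: x0=(0.2999) x1=(-1.0369) x2=(1.1474) x3=(-0.3598)
step 13: x0=(0.3090) x1=(-1.0242) x2=(1.1146) x3=(-0.3687)
step 14: x0=(0.3183) x1=(-1.0109) x2=(1.0814) x3=(-0.3775)
step 15: x0=(0.3275) x1=(-0.9972) x2=(1.0478) x3=(-0.3860)
step 16: x0=(0.3367) x1=(-0.9832) x2=(1.0140) x3=(-0.3942)
step 17: x0=(0.3458) x1=(-0.9692) x2=(0.9800) x3=(-0.4021)
step 18: x0=(0.3547) x1=(-0.9552) x2=(0.9459) x3=(-0.4097)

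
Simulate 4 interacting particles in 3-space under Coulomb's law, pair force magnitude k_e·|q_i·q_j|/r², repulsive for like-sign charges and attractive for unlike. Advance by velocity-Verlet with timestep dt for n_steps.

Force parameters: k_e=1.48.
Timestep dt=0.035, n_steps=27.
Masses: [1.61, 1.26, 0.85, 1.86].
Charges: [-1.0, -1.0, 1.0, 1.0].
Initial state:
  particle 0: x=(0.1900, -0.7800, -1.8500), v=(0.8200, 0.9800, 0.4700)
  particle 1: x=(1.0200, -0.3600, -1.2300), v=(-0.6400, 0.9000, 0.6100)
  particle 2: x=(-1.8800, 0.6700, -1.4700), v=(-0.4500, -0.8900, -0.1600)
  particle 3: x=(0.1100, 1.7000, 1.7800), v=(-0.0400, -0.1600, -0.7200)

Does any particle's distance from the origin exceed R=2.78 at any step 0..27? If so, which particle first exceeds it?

step 0: x0=(0.1900, -0.7800, -1.8500) x1=(1.0200, -0.3600, -1.2300) x2=(-1.8800, 0.6700, -1.4700) x3=(0.1100, 1.7000, 1.7800)
step 1: x0=(0.2183, -0.7458, -1.8338) x1=(0.9979, -0.3282, -1.2083) x2=(-1.8955, 0.6387, -1.4757) x3=(0.1086, 1.6944, 1.7548)
step 2: x0=(0.2458, -0.7119, -1.8180) x1=(0.9766, -0.2959, -1.1858) x2=(-1.9107, 0.6071, -1.4815) x3=(0.1073, 1.6887, 1.7295)
step 3: x0=(0.2724, -0.6782, -1.8028) x1=(0.9560, -0.2629, -1.1625) x2=(-1.9254, 0.5753, -1.4874) x3=(0.1060, 1.6830, 1.7042)
step 4: x0=(0.2981, -0.6448, -1.7882) x1=(0.9361, -0.2293, -1.1382) x2=(-1.9397, 0.5431, -1.4935) x3=(0.1048, 1.6772, 1.6788)
step 5: x0=(0.3230, -0.6118, -1.7742) x1=(0.9170, -0.1950, -1.1129) x2=(-1.9535, 0.5108, -1.4997) x3=(0.1036, 1.6713, 1.6534)
step 6: x0=(0.3470, -0.5792, -1.7609) x1=(0.8985, -0.1599, -1.0866) x2=(-1.9668, 0.4781, -1.5060) x3=(0.1025, 1.6654, 1.6279)
step 7: x0=(0.3701, -0.5470, -1.7485) x1=(0.8808, -0.1240, -1.0591) x2=(-1.9798, 0.4453, -1.5124) x3=(0.1015, 1.6595, 1.6023)
step 8: x0=(0.3925, -0.5152, -1.7368) x1=(0.8637, -0.0874, -1.0303) x2=(-1.9922, 0.4122, -1.5189) x3=(0.1005, 1.6535, 1.5766)
step 9: x0=(0.4140, -0.4839, -1.7260) x1=(0.8472, -0.0500, -1.0003) x2=(-2.0042, 0.3790, -1.5255) x3=(0.0995, 1.6474, 1.5509)
step 10: x0=(0.4348, -0.4530, -1.7160) x1=(0.8313, -0.0117, -0.9691) x2=(-2.0157, 0.3455, -1.5322) x3=(0.0987, 1.6412, 1.5251)
step 11: x0=(0.4550, -0.4227, -1.7070) x1=(0.8158, 0.0275, -0.9364) x2=(-2.0268, 0.3119, -1.5390) x3=(0.0979, 1.6350, 1.4992)
step 12: x0=(0.4745, -0.3928, -1.6988) x1=(0.8006, 0.0674, -0.9025) x2=(-2.0373, 0.2781, -1.5458) x3=(0.0971, 1.6287, 1.4732)
step 13: x0=(0.4934, -0.3634, -1.6916) x1=(0.7858, 0.1082, -0.8672) x2=(-2.0474, 0.2442, -1.5528) x3=(0.0964, 1.6223, 1.4471)
step 14: x0=(0.5119, -0.3344, -1.6852) x1=(0.7712, 0.1497, -0.8306) x2=(-2.0571, 0.2101, -1.5597) x3=(0.0958, 1.6159, 1.4209)
step 15: x0=(0.5299, -0.3059, -1.6796) x1=(0.7567, 0.1921, -0.7927) x2=(-2.0662, 0.1759, -1.5668) x3=(0.0953, 1.6094, 1.3946)
step 16: x0=(0.5475, -0.2778, -1.6749) x1=(0.7424, 0.2351, -0.7535) x2=(-2.0749, 0.1416, -1.5739) x3=(0.0948, 1.6028, 1.3682)
step 17: x0=(0.5648, -0.2502, -1.6709) x1=(0.7280, 0.2789, -0.7132) x2=(-2.0832, 0.1072, -1.5810) x3=(0.0945, 1.5960, 1.3416)
step 18: x0=(0.5817, -0.2228, -1.6676) x1=(0.7136, 0.3233, -0.6717) x2=(-2.0909, 0.0728, -1.5882) x3=(0.0942, 1.5892, 1.3149)
step 19: x0=(0.5984, -0.1959, -1.6650) x1=(0.6991, 0.3684, -0.6291) x2=(-2.0983, 0.0382, -1.5954) x3=(0.0940, 1.5823, 1.2880)
step 20: x0=(0.6149, -0.1692, -1.6630) x1=(0.6845, 0.4141, -0.5855) x2=(-2.1052, 0.0037, -1.6026) x3=(0.0939, 1.5753, 1.2610)
step 21: x0=(0.6311, -0.1429, -1.6616) x1=(0.6697, 0.4603, -0.5408) x2=(-2.1116, -0.0309, -1.6099) x3=(0.0938, 1.5682, 1.2338)
step 22: x0=(0.6472, -0.1168, -1.6607) x1=(0.6547, 0.5071, -0.4951) x2=(-2.1177, -0.0656, -1.6172) x3=(0.0939, 1.5609, 1.2064)
step 23: x0=(0.6631, -0.0910, -1.6603) x1=(0.6394, 0.5545, -0.4486) x2=(-2.1233, -0.1003, -1.6245) x3=(0.0941, 1.5536, 1.1788)
step 24: x0=(0.6788, -0.0654, -1.6604) x1=(0.6240, 0.6023, -0.4011) x2=(-2.1286, -0.1349, -1.6318) x3=(0.0944, 1.5460, 1.1509)
step 25: x0=(0.6944, -0.0400, -1.6608) x1=(0.6082, 0.6507, -0.3527) x2=(-2.1334, -0.1696, -1.6392) x3=(0.0949, 1.5384, 1.1228)
step 26: x0=(0.7099, -0.0148, -1.6616) x1=(0.5922, 0.6995, -0.3034) x2=(-2.1379, -0.2043, -1.6465) x3=(0.0955, 1.5305, 1.0944)
step 27: x0=(0.7252, 0.0102, -1.6627) x1=(0.5758, 0.7488, -0.2532) x2=(-2.1420, -0.2389, -1.6538) x3=(0.0962, 1.5225, 1.0657)

no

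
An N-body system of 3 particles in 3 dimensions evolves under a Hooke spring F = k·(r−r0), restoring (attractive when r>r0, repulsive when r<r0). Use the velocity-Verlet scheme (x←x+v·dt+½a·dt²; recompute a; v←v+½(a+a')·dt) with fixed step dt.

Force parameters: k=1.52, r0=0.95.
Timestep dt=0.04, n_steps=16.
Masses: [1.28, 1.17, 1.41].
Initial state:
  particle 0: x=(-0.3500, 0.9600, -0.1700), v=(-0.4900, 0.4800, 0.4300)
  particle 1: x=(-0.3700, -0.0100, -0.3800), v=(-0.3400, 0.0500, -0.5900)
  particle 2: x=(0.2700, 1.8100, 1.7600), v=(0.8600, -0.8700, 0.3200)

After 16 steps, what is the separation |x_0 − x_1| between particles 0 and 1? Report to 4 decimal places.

step 0: x0=(-0.3500, 0.9600, -0.1700) x1=(-0.3700, -0.0100, -0.3800) x2=(0.2700, 1.8100, 1.7600)
step 1: x0=(-0.3693, 0.9796, -0.1518) x1=(-0.3832, -0.0067, -0.4021) x2=(0.3037, 1.7737, 1.7706)
step 2: x0=(-0.3878, 1.0000, -0.1315) x1=(-0.3953, -0.0008, -0.4211) x2=(0.3360, 1.7346, 1.7768)
step 3: x0=(-0.4056, 1.0209, -0.1092) x1=(-0.4065, 0.0078, -0.4370) x2=(0.3667, 1.6928, 1.7787)
step 4: x0=(-0.4225, 1.0424, -0.0851) x1=(-0.4166, 0.0189, -0.4498) x2=(0.3958, 1.6484, 1.7761)
step 5: x0=(-0.4386, 1.0643, -0.0590) x1=(-0.4256, 0.0326, -0.4593) x2=(0.4232, 1.6015, 1.7692)
step 6: x0=(-0.4538, 1.0864, -0.0312) x1=(-0.4334, 0.0487, -0.4657) x2=(0.4488, 1.5523, 1.7580)
step 7: x0=(-0.4681, 1.1087, -0.0016) x1=(-0.4399, 0.0672, -0.4688) x2=(0.4725, 1.5009, 1.7427)
step 8: x0=(-0.4814, 1.1311, 0.0295) x1=(-0.4453, 0.0881, -0.4688) x2=(0.4943, 1.4476, 1.7232)
step 9: x0=(-0.4938, 1.1534, 0.0622) x1=(-0.4493, 0.1112, -0.4655) x2=(0.5142, 1.3925, 1.6997)
step 10: x0=(-0.5051, 1.1756, 0.0962) x1=(-0.4521, 0.1364, -0.4592) x2=(0.5322, 1.3357, 1.6723)
step 11: x0=(-0.5154, 1.1976, 0.1316) x1=(-0.4536, 0.1637, -0.4498) x2=(0.5481, 1.2774, 1.6413)
step 12: x0=(-0.5248, 1.2192, 0.1681) x1=(-0.4539, 0.1928, -0.4374) x2=(0.5621, 1.2179, 1.6067)
step 13: x0=(-0.5331, 1.2404, 0.2057) x1=(-0.4528, 0.2237, -0.4221) x2=(0.5741, 1.1572, 1.5687)
step 14: x0=(-0.5404, 1.2612, 0.2442) x1=(-0.4505, 0.2563, -0.4041) x2=(0.5842, 1.0957, 1.5276)
step 15: x0=(-0.5468, 1.2814, 0.2835) x1=(-0.4469, 0.2902, -0.3833) x2=(0.5923, 1.0334, 1.4835)
step 16: x0=(-0.5522, 1.3011, 0.3236) x1=(-0.4421, 0.3256, -0.3601) x2=(0.5985, 0.9706, 1.4367)

1.1963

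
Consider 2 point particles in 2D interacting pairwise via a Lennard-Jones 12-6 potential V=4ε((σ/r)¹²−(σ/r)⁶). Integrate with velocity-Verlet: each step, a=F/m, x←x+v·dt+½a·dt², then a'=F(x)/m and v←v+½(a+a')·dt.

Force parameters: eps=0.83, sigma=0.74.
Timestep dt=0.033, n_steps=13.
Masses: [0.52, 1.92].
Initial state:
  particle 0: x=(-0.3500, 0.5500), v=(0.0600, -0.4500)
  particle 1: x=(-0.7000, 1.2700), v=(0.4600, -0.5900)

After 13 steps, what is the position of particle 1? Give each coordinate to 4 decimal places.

step 0: x0=(-0.3500, 0.5500) x1=(-0.7000, 1.2700)
step 1: x0=(-0.3463, 0.5315) x1=(-0.6853, 1.2515)
step 2: x0=(-0.3383, 0.5041) x1=(-0.6717, 1.2355)
step 3: x0=(-0.3275, 0.4704) x1=(-0.6590, 1.2211)
step 4: x0=(-0.3158, 0.4348) x1=(-0.6464, 1.2072)
step 5: x0=(-0.3048, 0.4006) x1=(-0.6337, 1.1930)
step 6: x0=(-0.2951, 0.3697) x1=(-0.6206, 1.1779)
step 7: x0=(-0.2871, 0.3430) x1=(-0.6070, 1.1616)
step 8: x0=(-0.2808, 0.3207) x1=(-0.5930, 1.1442)
step 9: x0=(-0.2763, 0.3031) x1=(-0.5785, 1.1254)
step 10: x0=(-0.2735, 0.2900) x1=(-0.5636, 1.1055)
step 11: x0=(-0.2720, 0.2807) x1=(-0.5483, 1.0845)
step 12: x0=(-0.2714, 0.2740) x1=(-0.5327, 1.0628)
step 13: x0=(-0.2708, 0.2674) x1=(-0.5171, 1.0411)

(-0.5171, 1.0411)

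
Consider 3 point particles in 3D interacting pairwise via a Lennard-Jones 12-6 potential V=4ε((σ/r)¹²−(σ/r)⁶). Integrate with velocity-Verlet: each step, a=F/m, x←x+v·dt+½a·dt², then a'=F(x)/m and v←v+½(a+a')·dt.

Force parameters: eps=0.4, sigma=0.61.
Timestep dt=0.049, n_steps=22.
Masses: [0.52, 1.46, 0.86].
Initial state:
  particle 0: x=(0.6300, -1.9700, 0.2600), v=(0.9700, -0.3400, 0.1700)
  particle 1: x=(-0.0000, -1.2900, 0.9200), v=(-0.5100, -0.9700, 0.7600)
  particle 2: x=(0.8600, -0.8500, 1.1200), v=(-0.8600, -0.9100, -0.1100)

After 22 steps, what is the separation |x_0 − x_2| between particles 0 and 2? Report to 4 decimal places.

step 0: x0=(0.6300, -1.9700, 0.2600) x1=(-0.0000, -1.2900, 0.9200) x2=(0.8600, -0.8500, 1.1200)
step 1: x0=(0.6773, -1.9863, 0.2686) x1=(-0.0246, -1.3374, 0.9572) x2=(0.8173, -0.8949, 1.1144)
step 2: x0=(0.7242, -2.0021, 0.2778) x1=(-0.0482, -1.3846, 0.9945) x2=(0.7732, -0.9407, 1.1085)
step 3: x0=(0.7708, -2.0174, 0.2875) x1=(-0.0707, -1.4314, 1.0317) x2=(0.7275, -0.9874, 1.1023)
step 4: x0=(0.8171, -2.0322, 0.2976) x1=(-0.0921, -1.4776, 1.0690) x2=(0.6799, -1.0353, 1.0958)
step 5: x0=(0.8631, -2.0465, 0.3082) x1=(-0.1121, -1.5231, 1.1062) x2=(0.6303, -1.0847, 1.0891)
step 6: x0=(0.9088, -2.0605, 0.3192) x1=(-0.1306, -1.5679, 1.1433) x2=(0.5782, -1.1357, 1.0823)
step 7: x0=(0.9543, -2.0740, 0.3306) x1=(-0.1473, -1.6116, 1.1803) x2=(0.5232, -1.1887, 1.0755)
step 8: x0=(0.9995, -2.0871, 0.3424) x1=(-0.1620, -1.6540, 1.2169) x2=(0.4650, -1.2441, 1.0691)
step 9: x0=(1.0443, -2.0998, 0.3545) x1=(-0.1746, -1.6951, 1.2530) x2=(0.4034, -1.3020, 1.0633)
step 10: x0=(1.0889, -2.1122, 0.3670) x1=(-0.1853, -1.7350, 1.2885) x2=(0.3388, -1.3621, 1.0584)
step 11: x0=(1.1331, -2.1243, 0.3798) x1=(-0.1961, -1.7750, 1.3240) x2=(0.2747, -1.4223, 1.0532)
step 12: x0=(1.1771, -2.1362, 0.3928) x1=(-0.2119, -1.8186, 1.3623) x2=(0.2190, -1.4763, 1.0432)
step 13: x0=(1.2207, -2.1480, 0.4060) x1=(-0.2348, -1.8681, 1.4060) x2=(0.1757, -1.5206, 1.0239)
step 14: x0=(1.2642, -2.1596, 0.4193) x1=(-0.2601, -1.9195, 1.4519) x2=(0.1365, -1.5617, 1.0009)
step 15: x0=(1.3075, -2.1711, 0.4327) x1=(-0.2847, -1.9702, 1.4970) x2=(0.0963, -1.6039, 0.9791)
step 16: x0=(1.3506, -2.1826, 0.4462) x1=(-0.3080, -2.0198, 1.5403) x2=(0.0540, -1.6481, 0.9603)
step 17: x0=(1.3935, -2.1940, 0.4597) x1=(-0.3301, -2.0682, 1.5817) x2=(0.0098, -1.6945, 0.9446)
step 18: x0=(1.4364, -2.2054, 0.4733) x1=(-0.3513, -2.1155, 1.6214) x2=(-0.0360, -1.7426, 0.9318)
step 19: x0=(1.4792, -2.2167, 0.4869) x1=(-0.3718, -2.1620, 1.6596) x2=(-0.0829, -1.7922, 0.9217)
step 20: x0=(1.5219, -2.2281, 0.5005) x1=(-0.3918, -2.2078, 1.6964) x2=(-0.1307, -1.8429, 0.9138)
step 21: x0=(1.5645, -2.2394, 0.5142) x1=(-0.4113, -2.2531, 1.7320) x2=(-0.1791, -1.8945, 0.9080)
step 22: x0=(1.6072, -2.2507, 0.5279) x1=(-0.4306, -2.2979, 1.7666) x2=(-0.2280, -1.9469, 0.9038)

1.8978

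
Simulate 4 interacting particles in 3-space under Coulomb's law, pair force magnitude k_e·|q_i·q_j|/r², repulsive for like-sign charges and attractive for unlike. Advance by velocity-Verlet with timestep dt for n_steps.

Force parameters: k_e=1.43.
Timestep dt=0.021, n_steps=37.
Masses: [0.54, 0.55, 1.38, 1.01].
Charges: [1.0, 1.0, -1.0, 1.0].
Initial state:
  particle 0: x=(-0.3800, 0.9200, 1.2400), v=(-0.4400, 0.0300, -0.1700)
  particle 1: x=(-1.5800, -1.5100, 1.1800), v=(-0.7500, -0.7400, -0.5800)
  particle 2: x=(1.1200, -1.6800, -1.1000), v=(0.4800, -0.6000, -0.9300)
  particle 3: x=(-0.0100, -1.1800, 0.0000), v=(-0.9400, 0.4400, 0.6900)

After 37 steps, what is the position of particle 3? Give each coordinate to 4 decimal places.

step 0: x0=(-0.3800, 0.9200, 1.2400) x1=(-1.5800, -1.5100, 1.1800) x2=(1.1200, -1.6800, -1.1000) x3=(-0.0100, -1.1800, 0.0000)
step 1: x0=(-0.3892, 0.9208, 1.2365) x1=(-1.5959, -1.5256, 1.1679) x2=(1.1300, -1.6926, -1.1195) x3=(-0.0296, -1.1708, 0.0143)
step 2: x0=(-0.3983, 0.9218, 1.2330) x1=(-1.6120, -1.5415, 1.1559) x2=(1.1399, -1.7051, -1.1388) x3=(-0.0489, -1.1618, 0.0284)
step 3: x0=(-0.4074, 0.9230, 1.2295) x1=(-1.6283, -1.5575, 1.1440) x2=(1.1496, -1.7175, -1.1579) x3=(-0.0679, -1.1528, 0.0422)
step 4: x0=(-0.4164, 0.9245, 1.2261) x1=(-1.6449, -1.5737, 1.1322) x2=(1.1592, -1.7298, -1.1770) x3=(-0.0867, -1.1440, 0.0557)
step 5: x0=(-0.4253, 0.9263, 1.2228) x1=(-1.6617, -1.5902, 1.1205) x2=(1.1686, -1.7421, -1.1959) x3=(-0.1051, -1.1353, 0.0689)
step 6: x0=(-0.4342, 0.9284, 1.2195) x1=(-1.6787, -1.6068, 1.1089) x2=(1.1779, -1.7544, -1.2146) x3=(-0.1233, -1.1268, 0.0819)
step 7: x0=(-0.4429, 0.9307, 1.2163) x1=(-1.6960, -1.6236, 1.0974) x2=(1.1871, -1.7665, -1.2333) x3=(-0.1413, -1.1183, 0.0946)
step 8: x0=(-0.4517, 0.9332, 1.2132) x1=(-1.7136, -1.6407, 1.0860) x2=(1.1962, -1.7786, -1.2518) x3=(-0.1590, -1.1099, 0.1071)
step 9: x0=(-0.4603, 0.9360, 1.2101) x1=(-1.7314, -1.6580, 1.0748) x2=(1.2052, -1.7907, -1.2703) x3=(-0.1764, -1.1017, 0.1193)
step 10: x0=(-0.4689, 0.9391, 1.2071) x1=(-1.7494, -1.6755, 1.0636) x2=(1.2141, -1.8027, -1.2886) x3=(-0.1936, -1.0935, 0.1313)
step 11: x0=(-0.4774, 0.9425, 1.2041) x1=(-1.7678, -1.6932, 1.0525) x2=(1.2229, -1.8146, -1.3068) x3=(-0.2105, -1.0854, 0.1430)
step 12: x0=(-0.4859, 0.9461, 1.2012) x1=(-1.7863, -1.7111, 1.0416) x2=(1.2315, -1.8265, -1.3249) x3=(-0.2272, -1.0774, 0.1546)
step 13: x0=(-0.4943, 0.9500, 1.1984) x1=(-1.8052, -1.7293, 1.0307) x2=(1.2401, -1.8384, -1.3429) x3=(-0.2437, -1.0695, 0.1659)
step 14: x0=(-0.5026, 0.9542, 1.1957) x1=(-1.8242, -1.7477, 1.0199) x2=(1.2486, -1.8502, -1.3608) x3=(-0.2599, -1.0617, 0.1770)
step 15: x0=(-0.5109, 0.9586, 1.1930) x1=(-1.8436, -1.7663, 1.0092) x2=(1.2570, -1.8619, -1.3787) x3=(-0.2759, -1.0540, 0.1879)
step 16: x0=(-0.5191, 0.9633, 1.1904) x1=(-1.8632, -1.7851, 0.9986) x2=(1.2653, -1.8736, -1.3964) x3=(-0.2917, -1.0464, 0.1986)
step 17: x0=(-0.5273, 0.9683, 1.1878) x1=(-1.8830, -1.8042, 0.9880) x2=(1.2735, -1.8853, -1.4141) x3=(-0.3072, -1.0389, 0.2090)
step 18: x0=(-0.5354, 0.9736, 1.1853) x1=(-1.9031, -1.8235, 0.9775) x2=(1.2816, -1.8969, -1.4316) x3=(-0.3225, -1.0314, 0.2193)
step 19: x0=(-0.5434, 0.9791, 1.1829) x1=(-1.9235, -1.8431, 0.9671) x2=(1.2897, -1.9084, -1.4491) x3=(-0.3376, -1.0240, 0.2294)
step 20: x0=(-0.5514, 0.9849, 1.1806) x1=(-1.9440, -1.8629, 0.9568) x2=(1.2976, -1.9200, -1.4665) x3=(-0.3525, -1.0167, 0.2394)
step 21: x0=(-0.5594, 0.9910, 1.1783) x1=(-1.9649, -1.8829, 0.9465) x2=(1.3055, -1.9314, -1.4838) x3=(-0.3672, -1.0095, 0.2491)
step 22: x0=(-0.5672, 0.9973, 1.1761) x1=(-1.9859, -1.9031, 0.9363) x2=(1.3133, -1.9429, -1.5011) x3=(-0.3816, -1.0023, 0.2586)
step 23: x0=(-0.5751, 1.0040, 1.1740) x1=(-2.0073, -1.9236, 0.9262) x2=(1.3210, -1.9543, -1.5182) x3=(-0.3959, -0.9952, 0.2680)
step 24: x0=(-0.5828, 1.0109, 1.1719) x1=(-2.0288, -1.9444, 0.9161) x2=(1.3287, -1.9656, -1.5353) x3=(-0.4099, -0.9882, 0.2773)
step 25: x0=(-0.5905, 1.0181, 1.1700) x1=(-2.0506, -1.9653, 0.9060) x2=(1.3363, -1.9770, -1.5524) x3=(-0.4238, -0.9813, 0.2863)
step 26: x0=(-0.5982, 1.0255, 1.1680) x1=(-2.0726, -1.9865, 0.8960) x2=(1.3438, -1.9883, -1.5693) x3=(-0.4375, -0.9744, 0.2952)
step 27: x0=(-0.6058, 1.0333, 1.1662) x1=(-2.0948, -2.0079, 0.8860) x2=(1.3513, -1.9995, -1.5862) x3=(-0.4510, -0.9676, 0.3040)
step 28: x0=(-0.6134, 1.0413, 1.1644) x1=(-2.1172, -2.0296, 0.8761) x2=(1.3586, -2.0107, -1.6030) x3=(-0.4643, -0.9609, 0.3126)
step 29: x0=(-0.6209, 1.0496, 1.1627) x1=(-2.1399, -2.0515, 0.8662) x2=(1.3660, -2.0219, -1.6198) x3=(-0.4774, -0.9542, 0.3210)
step 30: x0=(-0.6283, 1.0582, 1.1611) x1=(-2.1627, -2.0736, 0.8563) x2=(1.3732, -2.0330, -1.6364) x3=(-0.4904, -0.9476, 0.3294)
step 31: x0=(-0.6358, 1.0670, 1.1595) x1=(-2.1858, -2.0960, 0.8464) x2=(1.3804, -2.0441, -1.6531) x3=(-0.5032, -0.9411, 0.3375)
step 32: x0=(-0.6431, 1.0761, 1.1580) x1=(-2.2091, -2.1185, 0.8366) x2=(1.3875, -2.0552, -1.6696) x3=(-0.5158, -0.9347, 0.3456)
step 33: x0=(-0.6504, 1.0855, 1.1566) x1=(-2.2325, -2.1413, 0.8267) x2=(1.3946, -2.0663, -1.6861) x3=(-0.5282, -0.9283, 0.3535)
step 34: x0=(-0.6577, 1.0952, 1.1553) x1=(-2.2562, -2.1643, 0.8169) x2=(1.4016, -2.0773, -1.7026) x3=(-0.5405, -0.9220, 0.3613)
step 35: x0=(-0.6649, 1.1051, 1.1540) x1=(-2.2800, -2.1875, 0.8071) x2=(1.4085, -2.0882, -1.7190) x3=(-0.5527, -0.9158, 0.3690)
step 36: x0=(-0.6721, 1.1154, 1.1528) x1=(-2.3040, -2.2110, 0.7973) x2=(1.4154, -2.0992, -1.7353) x3=(-0.5647, -0.9096, 0.3766)
step 37: x0=(-0.6792, 1.1259, 1.1516) x1=(-2.3282, -2.2346, 0.7875) x2=(1.4222, -2.1101, -1.7516) x3=(-0.5765, -0.9036, 0.3840)

(-0.5765, -0.9036, 0.3840)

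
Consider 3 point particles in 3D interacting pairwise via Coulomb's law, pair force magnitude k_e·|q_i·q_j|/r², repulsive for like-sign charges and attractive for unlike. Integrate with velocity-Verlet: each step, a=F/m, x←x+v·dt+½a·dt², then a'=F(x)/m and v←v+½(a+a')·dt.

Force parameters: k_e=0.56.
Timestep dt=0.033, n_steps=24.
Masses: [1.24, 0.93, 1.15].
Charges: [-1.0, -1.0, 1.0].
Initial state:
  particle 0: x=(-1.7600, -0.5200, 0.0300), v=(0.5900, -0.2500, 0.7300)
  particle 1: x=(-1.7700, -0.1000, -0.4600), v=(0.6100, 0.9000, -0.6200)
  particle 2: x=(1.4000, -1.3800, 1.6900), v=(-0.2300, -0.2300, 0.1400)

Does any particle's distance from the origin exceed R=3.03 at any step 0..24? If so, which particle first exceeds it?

no

step 0: x0=(-1.7600, -0.5200, 0.0300) x1=(-1.7700, -0.1000, -0.4600) x2=(1.4000, -1.3800, 1.6900)
step 1: x0=(-1.7405, -0.5286, 0.0545) x1=(-1.7499, -0.0698, -0.4810) x2=(1.3924, -1.3876, 1.6946)
step 2: x0=(-1.7210, -0.5379, 0.0799) x1=(-1.7297, -0.0387, -0.5031) x2=(1.3847, -1.3951, 1.6992)
step 3: x0=(-1.7014, -0.5478, 0.1058) x1=(-1.7096, -0.0070, -0.5259) x2=(1.3770, -1.4027, 1.7037)
step 4: x0=(-1.6818, -0.5581, 0.1323) x1=(-1.6894, 0.0254, -0.5495) x2=(1.3692, -1.4102, 1.7082)
step 5: x0=(-1.6621, -0.5688, 0.1594) x1=(-1.6692, 0.0583, -0.5736) x2=(1.3613, -1.4177, 1.7127)
step 6: x0=(-1.6424, -0.5799, 0.1868) x1=(-1.6489, 0.0916, -0.5983) x2=(1.3534, -1.4252, 1.7171)
step 7: x0=(-1.6227, -0.5913, 0.2146) x1=(-1.6287, 0.1253, -0.6234) x2=(1.3454, -1.4326, 1.7215)
step 8: x0=(-1.6029, -0.6029, 0.2427) x1=(-1.6084, 0.1593, -0.6489) x2=(1.3374, -1.4401, 1.7258)
step 9: x0=(-1.5831, -0.6148, 0.2711) x1=(-1.5881, 0.1937, -0.6747) x2=(1.3292, -1.4475, 1.7301)
step 10: x0=(-1.5632, -0.6269, 0.2998) x1=(-1.5677, 0.2283, -0.7008) x2=(1.3211, -1.4548, 1.7344)
step 11: x0=(-1.5433, -0.6392, 0.3287) x1=(-1.5474, 0.2631, -0.7272) x2=(1.3128, -1.4622, 1.7386)
step 12: x0=(-1.5234, -0.6517, 0.3578) x1=(-1.5270, 0.2981, -0.7539) x2=(1.3045, -1.4695, 1.7428)
step 13: x0=(-1.5034, -0.6644, 0.3871) x1=(-1.5066, 0.3333, -0.7807) x2=(1.2962, -1.4768, 1.7470)
step 14: x0=(-1.4834, -0.6772, 0.4166) x1=(-1.4861, 0.3687, -0.8077) x2=(1.2878, -1.4841, 1.7511)
step 15: x0=(-1.4633, -0.6901, 0.4462) x1=(-1.4657, 0.4043, -0.8349) x2=(1.2793, -1.4914, 1.7551)
step 16: x0=(-1.4432, -0.7032, 0.4760) x1=(-1.4452, 0.4399, -0.8623) x2=(1.2707, -1.4986, 1.7592)
step 17: x0=(-1.4231, -0.7163, 0.5060) x1=(-1.4247, 0.4757, -0.8898) x2=(1.2621, -1.5058, 1.7632)
step 18: x0=(-1.4029, -0.7296, 0.5361) x1=(-1.4042, 0.5116, -0.9174) x2=(1.2534, -1.5130, 1.7671)
step 19: x0=(-1.3827, -0.7430, 0.5663) x1=(-1.3836, 0.5476, -0.9451) x2=(1.2446, -1.5201, 1.7710)
step 20: x0=(-1.3624, -0.7565, 0.5966) x1=(-1.3630, 0.5837, -0.9729) x2=(1.2358, -1.5272, 1.7749)
step 21: x0=(-1.3420, -0.7701, 0.6270) x1=(-1.3424, 0.6198, -1.0009) x2=(1.2269, -1.5343, 1.7787)
step 22: x0=(-1.3216, -0.7837, 0.6576) x1=(-1.3218, 0.6561, -1.0289) x2=(1.2179, -1.5414, 1.7825)
step 23: x0=(-1.3012, -0.7974, 0.6882) x1=(-1.3012, 0.6924, -1.0570) x2=(1.2089, -1.5484, 1.7862)
step 24: x0=(-1.2807, -0.8113, 0.7189) x1=(-1.2806, 0.7288, -1.0852) x2=(1.1998, -1.5554, 1.7899)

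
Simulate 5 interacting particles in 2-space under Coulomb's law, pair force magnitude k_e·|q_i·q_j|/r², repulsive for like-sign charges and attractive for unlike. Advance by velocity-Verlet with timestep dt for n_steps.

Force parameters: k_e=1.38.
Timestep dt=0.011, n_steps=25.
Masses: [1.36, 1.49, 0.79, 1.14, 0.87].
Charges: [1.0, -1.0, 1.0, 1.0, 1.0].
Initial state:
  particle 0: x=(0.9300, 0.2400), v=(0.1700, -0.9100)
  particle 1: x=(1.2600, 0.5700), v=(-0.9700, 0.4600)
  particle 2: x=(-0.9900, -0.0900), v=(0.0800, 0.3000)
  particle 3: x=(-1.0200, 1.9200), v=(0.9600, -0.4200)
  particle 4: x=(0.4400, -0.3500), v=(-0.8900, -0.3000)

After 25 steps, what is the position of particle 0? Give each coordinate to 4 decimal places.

step 0: x0=(0.9300, 0.2400) x1=(1.2600, 0.5700) x2=(-0.9900, -0.0900) x3=(-1.0200, 1.9200) x4=(0.4400, -0.3500)
step 1: x0=(0.9322, 0.2303) x1=(1.2491, 0.5749) x2=(-0.9892, -0.0867) x3=(-1.0094, 1.9154) x4=(0.4302, -0.3534)
step 2: x0=(0.9349, 0.2211) x1=(1.2378, 0.5793) x2=(-0.9885, -0.0835) x3=(-0.9989, 1.9109) x4=(0.4204, -0.3570)
step 3: x0=(0.9381, 0.2125) x1=(1.2261, 0.5833) x2=(-0.9879, -0.0802) x3=(-0.9884, 1.9064) x4=(0.4105, -0.3608)
step 4: x0=(0.9419, 0.2045) x1=(1.2139, 0.5868) x2=(-0.9874, -0.0771) x3=(-0.9778, 1.9020) x4=(0.4006, -0.3647)
step 5: x0=(0.9462, 0.1971) x1=(1.2014, 0.5898) x2=(-0.9871, -0.0739) x3=(-0.9673, 1.8976) x4=(0.3907, -0.3688)
step 6: x0=(0.9510, 0.1902) x1=(1.1886, 0.5924) x2=(-0.9868, -0.0708) x3=(-0.9568, 1.8933) x4=(0.3808, -0.3731)
step 7: x0=(0.9562, 0.1840) x1=(1.1754, 0.5945) x2=(-0.9867, -0.0677) x3=(-0.9463, 1.8891) x4=(0.3709, -0.3776)
step 8: x0=(0.9619, 0.1784) x1=(1.1618, 0.5961) x2=(-0.9868, -0.0646) x3=(-0.9358, 1.8849) x4=(0.3609, -0.3822)
step 9: x0=(0.9681, 0.1735) x1=(1.1480, 0.5972) x2=(-0.9869, -0.0615) x3=(-0.9253, 1.8808) x4=(0.3509, -0.3870)
step 10: x0=(0.9746, 0.1691) x1=(1.1339, 0.5977) x2=(-0.9872, -0.0585) x3=(-0.9148, 1.8767) x4=(0.3409, -0.3919)
step 11: x0=(0.9815, 0.1655) x1=(1.1195, 0.5976) x2=(-0.9875, -0.0555) x3=(-0.9043, 1.8727) x4=(0.3308, -0.3969)
step 12: x0=(0.9887, 0.1625) x1=(1.1048, 0.5970) x2=(-0.9881, -0.0525) x3=(-0.8939, 1.8688) x4=(0.3208, -0.4021)
step 13: x0=(0.9963, 0.1602) x1=(1.0900, 0.5959) x2=(-0.9887, -0.0495) x3=(-0.8834, 1.8649) x4=(0.3108, -0.4074)
step 14: x0=(1.0042, 0.1585) x1=(1.0749, 0.5941) x2=(-0.9895, -0.0466) x3=(-0.8729, 1.8611) x4=(0.3007, -0.4128)
step 15: x0=(1.0123, 0.1576) x1=(1.0597, 0.5917) x2=(-0.9903, -0.0436) x3=(-0.8624, 1.8573) x4=(0.2907, -0.4183)
step 16: x0=(1.0207, 0.1574) x1=(1.0443, 0.5886) x2=(-0.9914, -0.0407) x3=(-0.8520, 1.8536) x4=(0.2807, -0.4239)
step 17: x0=(1.0292, 0.1580) x1=(1.0288, 0.5849) x2=(-0.9925, -0.0378) x3=(-0.8415, 1.8499) x4=(0.2707, -0.4296)
step 18: x0=(1.0379, 0.1592) x1=(1.0132, 0.5806) x2=(-0.9938, -0.0349) x3=(-0.8310, 1.8464) x4=(0.2607, -0.4354)
step 19: x0=(1.0467, 0.1613) x1=(0.9975, 0.5755) x2=(-0.9952, -0.0321) x3=(-0.8206, 1.8428) x4=(0.2508, -0.4413)
step 20: x0=(1.0556, 0.1641) x1=(0.9819, 0.5698) x2=(-0.9967, -0.0292) x3=(-0.8101, 1.8394) x4=(0.2408, -0.4473)
step 21: x0=(1.0645, 0.1677) x1=(0.9663, 0.5633) x2=(-0.9983, -0.0264) x3=(-0.7996, 1.8360) x4=(0.2310, -0.4533)
step 22: x0=(1.0733, 0.1720) x1=(0.9508, 0.5562) x2=(-1.0001, -0.0235) x3=(-0.7891, 1.8326) x4=(0.2212, -0.4595)
step 23: x0=(1.0820, 0.1771) x1=(0.9353, 0.5484) x2=(-1.0020, -0.0207) x3=(-0.7787, 1.8294) x4=(0.2114, -0.4656)
step 24: x0=(1.0906, 0.1830) x1=(0.9201, 0.5398) x2=(-1.0040, -0.0179) x3=(-0.7682, 1.8261) x4=(0.2017, -0.4719)
step 25: x0=(1.0990, 0.1897) x1=(0.9051, 0.5306) x2=(-1.0062, -0.0150) x3=(-0.7577, 1.8230) x4=(0.1921, -0.4782)

(1.0990, 0.1897)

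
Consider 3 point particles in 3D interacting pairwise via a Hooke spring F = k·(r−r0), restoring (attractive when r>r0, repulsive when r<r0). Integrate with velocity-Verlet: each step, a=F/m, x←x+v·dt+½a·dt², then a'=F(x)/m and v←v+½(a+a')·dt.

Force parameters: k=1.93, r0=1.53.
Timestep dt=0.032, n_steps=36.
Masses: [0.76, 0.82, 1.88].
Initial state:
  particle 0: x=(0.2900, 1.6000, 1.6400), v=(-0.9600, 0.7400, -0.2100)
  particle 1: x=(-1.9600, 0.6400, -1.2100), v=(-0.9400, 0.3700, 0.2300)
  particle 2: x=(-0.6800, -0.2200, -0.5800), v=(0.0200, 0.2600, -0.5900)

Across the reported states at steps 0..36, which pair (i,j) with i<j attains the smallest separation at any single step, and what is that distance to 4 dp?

step 0: x0=(0.2900, 1.6000, 1.6400) x1=(-1.9600, 0.6400, -1.2100) x2=(-0.6800, -0.2200, -0.5800)
step 1: x0=(0.2569, 1.6218, 1.6297) x1=(-1.9883, 0.6524, -1.2005) x2=(-0.6792, -0.2112, -0.5983)
step 2: x0=(0.2192, 1.6397, 1.6121) x1=(-2.0132, 0.6661, -1.1869) x2=(-0.6780, -0.2013, -0.6156)
step 3: x0=(0.1769, 1.6537, 1.5874) x1=(-2.0346, 0.6809, -1.1692) x2=(-0.6764, -0.1904, -0.6317)
step 4: x0=(0.1301, 1.6640, 1.5557) x1=(-2.0526, 0.6969, -1.1475) x2=(-0.6746, -0.1784, -0.6467)
step 5: x0=(0.0791, 1.6704, 1.5171) x1=(-2.0672, 0.7140, -1.1219) x2=(-0.6725, -0.1654, -0.6607)
step 6: x0=(0.0240, 1.6732, 1.4719) x1=(-2.0785, 0.7321, -1.0926) x2=(-0.6702, -0.1514, -0.6736)
step 7: x0=(-0.0350, 1.6723, 1.4204) x1=(-2.0866, 0.7513, -1.0597) x2=(-0.6677, -0.1364, -0.6855)
step 8: x0=(-0.0977, 1.6680, 1.3629) x1=(-2.0916, 0.7715, -1.0235) x2=(-0.6650, -0.1204, -0.6964)
step 9: x0=(-0.1638, 1.6603, 1.2996) x1=(-2.0938, 0.7926, -0.9842) x2=(-0.6623, -0.1034, -0.7064)
step 10: x0=(-0.2330, 1.6495, 1.2311) x1=(-2.0932, 0.8145, -0.9420) x2=(-0.6594, -0.0856, -0.7155)
step 11: x0=(-0.3050, 1.6357, 1.1577) x1=(-2.0901, 0.8372, -0.8972) x2=(-0.6566, -0.0668, -0.7237)
step 12: x0=(-0.3796, 1.6192, 1.0798) x1=(-2.0847, 0.8605, -0.8501) x2=(-0.6537, -0.0473, -0.7312)
step 13: x0=(-0.4563, 1.6002, 0.9980) x1=(-2.0771, 0.8845, -0.8009) x2=(-0.6509, -0.0270, -0.7379)
step 14: x0=(-0.5348, 1.5790, 0.9128) x1=(-2.0677, 0.9088, -0.7501) x2=(-0.6482, -0.0060, -0.7440)
step 15: x0=(-0.6149, 1.5557, 0.8245) x1=(-2.0566, 0.9336, -0.6978) x2=(-0.6455, 0.0157, -0.7496)
step 16: x0=(-0.6961, 1.5308, 0.7339) x1=(-2.0442, 0.9586, -0.6444) x2=(-0.6430, 0.0380, -0.7546)
step 17: x0=(-0.7781, 1.5044, 0.6413) x1=(-2.0307, 0.9837, -0.5903) x2=(-0.6407, 0.0607, -0.7592)
step 18: x0=(-0.8605, 1.4769, 0.5473) x1=(-2.0165, 1.0088, -0.5357) x2=(-0.6384, 0.0839, -0.7634)
step 19: x0=(-0.9431, 1.4485, 0.4524) x1=(-2.0017, 1.0338, -0.4809) x2=(-0.6364, 0.1075, -0.7673)
step 20: x0=(-1.0254, 1.4196, 0.3571) x1=(-1.9868, 1.0586, -0.4263) x2=(-0.6346, 0.1315, -0.7709)
step 21: x0=(-1.1071, 1.3905, 0.2617) x1=(-1.9719, 1.0831, -0.3721) x2=(-0.6329, 0.1556, -0.7744)
step 22: x0=(-1.1879, 1.3614, 0.1668) x1=(-1.9576, 1.1070, -0.3186) x2=(-0.6314, 0.1800, -0.7777)
step 23: x0=(-1.2673, 1.3325, 0.0725) x1=(-1.9442, 1.1304, -0.2659) x2=(-0.6300, 0.2046, -0.7810)
step 24: x0=(-1.3451, 1.3041, -0.0210) x1=(-1.9320, 1.1531, -0.2141) x2=(-0.6288, 0.2292, -0.7842)
step 25: x0=(-1.4207, 1.2763, -0.1138) x1=(-1.9215, 1.1751, -0.1631) x2=(-0.6277, 0.2539, -0.7873)
step 26: x0=(-1.4939, 1.2491, -0.2062) x1=(-1.9130, 1.1963, -0.1125) x2=(-0.6267, 0.2787, -0.7904)
step 27: x0=(-1.5645, 1.2225, -0.2991) x1=(-1.9068, 1.2170, -0.0615) x2=(-0.6258, 0.3035, -0.7935)
step 28: x0=(-1.6329, 1.1961, -0.3936) x1=(-1.9024, 1.2374, -0.0091) x2=(-0.6249, 0.3283, -0.7965)
step 29: x0=(-1.7000, 1.1697, -0.4902) x1=(-1.8991, 1.2578, 0.0450) x2=(-0.6242, 0.3531, -0.7995)
step 30: x0=(-1.7665, 1.1432, -0.5890) x1=(-1.8961, 1.2782, 0.1011) x2=(-0.6235, 0.3780, -0.8024)
step 31: x0=(-1.8330, 1.1164, -0.6898) x1=(-1.8930, 1.2986, 0.1586) x2=(-0.6228, 0.4030, -0.8051)
step 32: x0=(-1.8996, 1.0895, -0.7922) x1=(-1.8896, 1.3190, 0.2174) x2=(-0.6223, 0.4280, -0.8077)
step 33: x0=(-1.9664, 1.0623, -0.8959) x1=(-1.8856, 1.3393, 0.2769) x2=(-0.6219, 0.4532, -0.8101)
step 34: x0=(-2.0334, 1.0351, -1.0004) x1=(-1.8810, 1.3594, 0.3366) x2=(-0.6218, 0.4785, -0.8123)
step 35: x0=(-2.1005, 1.0077, -1.1053) x1=(-1.8757, 1.3791, 0.3961) x2=(-0.6219, 0.5040, -0.8143)
step 36: x0=(-2.1674, 0.9803, -1.2101) x1=(-1.8697, 1.3984, 0.4550) x2=(-0.6223, 0.5298, -0.8160)

pair (0,1), distance 0.4167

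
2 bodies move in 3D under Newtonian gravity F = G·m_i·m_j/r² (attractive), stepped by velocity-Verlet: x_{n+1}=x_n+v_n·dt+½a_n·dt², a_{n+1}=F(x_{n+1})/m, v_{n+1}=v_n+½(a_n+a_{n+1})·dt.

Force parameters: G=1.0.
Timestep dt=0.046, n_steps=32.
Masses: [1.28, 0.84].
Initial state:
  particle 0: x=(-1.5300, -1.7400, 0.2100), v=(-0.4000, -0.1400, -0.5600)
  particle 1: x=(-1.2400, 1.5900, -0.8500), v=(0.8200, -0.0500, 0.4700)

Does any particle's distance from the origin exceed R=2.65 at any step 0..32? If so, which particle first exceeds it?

step 0: x0=(-1.5300, -1.7400, 0.2100) x1=(-1.2400, 1.5900, -0.8500)
step 1: x0=(-1.5484, -1.7464, 0.1842) x1=(-1.2023, 1.5876, -0.8283)
step 2: x0=(-1.5668, -1.7526, 0.1584) x1=(-1.1646, 1.5850, -0.8066)
step 3: x0=(-1.5851, -1.7587, 0.1325) x1=(-1.1269, 1.5822, -0.7849)
step 4: x0=(-1.6035, -1.7647, 0.1066) x1=(-1.0893, 1.5791, -0.7630)
step 5: x0=(-1.6218, -1.7705, 0.0807) x1=(-1.0517, 1.5759, -0.7411)
step 6: x0=(-1.6401, -1.7761, 0.0547) x1=(-1.0141, 1.5724, -0.7192)
step 7: x0=(-1.6584, -1.7817, 0.0287) x1=(-0.9766, 1.5687, -0.6972)
step 8: x0=(-1.6766, -1.7871, 0.0027) x1=(-0.9391, 1.5648, -0.6751)
step 9: x0=(-1.6948, -1.7923, -0.0234) x1=(-0.9017, 1.5607, -0.6531)
step 10: x0=(-1.7130, -1.7975, -0.0495) x1=(-0.8643, 1.5564, -0.6309)
step 11: x0=(-1.7312, -1.8024, -0.0756) x1=(-0.8270, 1.5519, -0.6088)
step 12: x0=(-1.7493, -1.8073, -0.1017) x1=(-0.7897, 1.5472, -0.5866)
step 13: x0=(-1.7673, -1.8120, -0.1279) x1=(-0.7525, 1.5422, -0.5644)
step 14: x0=(-1.7854, -1.8166, -0.1541) x1=(-0.7153, 1.5371, -0.5421)
step 15: x0=(-1.8034, -1.8210, -0.1802) x1=(-0.6782, 1.5317, -0.5199)
step 16: x0=(-1.8213, -1.8253, -0.2064) x1=(-0.6412, 1.5262, -0.4976)
step 17: x0=(-1.8392, -1.8295, -0.2327) x1=(-0.6043, 1.5204, -0.4752)
step 18: x0=(-1.8570, -1.8335, -0.2589) x1=(-0.5674, 1.5145, -0.4529)
step 19: x0=(-1.8748, -1.8374, -0.2851) x1=(-0.5306, 1.5083, -0.4306)
step 20: x0=(-1.8926, -1.8412, -0.3113) x1=(-0.4939, 1.5020, -0.4082)
step 21: x0=(-1.9103, -1.8449, -0.3376) x1=(-0.4572, 1.4955, -0.3859)
step 22: x0=(-1.9279, -1.8484, -0.3638) x1=(-0.4206, 1.4887, -0.3635)
step 23: x0=(-1.9455, -1.8519, -0.3901) x1=(-0.3842, 1.4818, -0.3412)
step 24: x0=(-1.9630, -1.8552, -0.4163) x1=(-0.3478, 1.4748, -0.3188)
step 25: x0=(-1.9805, -1.8583, -0.4425) x1=(-0.3115, 1.4675, -0.2965)
step 26: x0=(-1.9979, -1.8614, -0.4688) x1=(-0.2752, 1.4601, -0.2742)
step 27: x0=(-2.0153, -1.8644, -0.4950) x1=(-0.2391, 1.4525, -0.2518)
step 28: x0=(-2.0326, -1.8672, -0.5212) x1=(-0.2031, 1.4447, -0.2295)
step 29: x0=(-2.0498, -1.8700, -0.5474) x1=(-0.1671, 1.4368, -0.2072)
step 30: x0=(-2.0670, -1.8726, -0.5736) x1=(-0.1312, 1.4287, -0.1849)
step 31: x0=(-2.0841, -1.8751, -0.5998) x1=(-0.0955, 1.4204, -0.1627)
step 32: x0=(-2.1012, -1.8776, -0.6260) x1=(-0.0598, 1.4120, -0.1404)

yes, particle 0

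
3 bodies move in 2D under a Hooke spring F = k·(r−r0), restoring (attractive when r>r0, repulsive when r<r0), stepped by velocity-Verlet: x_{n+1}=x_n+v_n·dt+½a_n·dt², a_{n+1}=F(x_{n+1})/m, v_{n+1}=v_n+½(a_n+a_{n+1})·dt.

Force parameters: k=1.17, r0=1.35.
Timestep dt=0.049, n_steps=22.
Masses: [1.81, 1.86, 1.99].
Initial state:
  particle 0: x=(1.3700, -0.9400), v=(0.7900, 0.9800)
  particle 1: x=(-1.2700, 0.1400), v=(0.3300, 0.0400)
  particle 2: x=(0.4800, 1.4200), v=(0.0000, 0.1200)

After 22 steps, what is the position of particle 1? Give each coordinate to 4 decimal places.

(-0.2773, 0.1959)

step 0: x0=(1.3700, -0.9400) x1=(-1.2700, 0.1400) x2=(0.4800, 1.4200)
step 1: x0=(1.4073, -0.8907) x1=(-1.2523, 0.1419) x2=(0.4798, 1.4248)
step 2: x0=(1.4418, -0.8389) x1=(-1.2315, 0.1437) x2=(0.4793, 1.4274)
step 3: x0=(1.4734, -0.7847) x1=(-1.2076, 0.1454) x2=(0.4786, 1.4278)
step 4: x0=(1.5022, -0.7282) x1=(-1.1806, 0.1471) x2=(0.4776, 1.4263)
step 5: x0=(1.5280, -0.6696) x1=(-1.1507, 0.1488) x2=(0.4764, 1.4227)
step 6: x0=(1.5511, -0.6089) x1=(-1.1178, 0.1505) x2=(0.4750, 1.4173)
step 7: x0=(1.5713, -0.5463) x1=(-1.0821, 0.1523) x2=(0.4735, 1.4101)
step 8: x0=(1.5888, -0.4820) x1=(-1.0435, 0.1542) x2=(0.4719, 1.4013)
step 9: x0=(1.6035, -0.4161) x1=(-1.0022, 0.1561) x2=(0.4702, 1.3909)
step 10: x0=(1.6156, -0.3486) x1=(-0.9583, 0.1582) x2=(0.4685, 1.3790)
step 11: x0=(1.6252, -0.2799) x1=(-0.9120, 0.1605) x2=(0.4668, 1.3658)
step 12: x0=(1.6322, -0.2100) x1=(-0.8632, 0.1629) x2=(0.4651, 1.3513)
step 13: x0=(1.6370, -0.1391) x1=(-0.8122, 0.1654) x2=(0.4635, 1.3358)
step 14: x0=(1.6394, -0.0673) x1=(-0.7592, 0.1682) x2=(0.4620, 1.3193)
step 15: x0=(1.6398, 0.0052) x1=(-0.7041, 0.1711) x2=(0.4605, 1.3021)
step 16: x0=(1.6382, 0.0782) x1=(-0.6473, 0.1743) x2=(0.4592, 1.2841)
step 17: x0=(1.6348, 0.1517) x1=(-0.5888, 0.1776) x2=(0.4579, 1.2655)
step 18: x0=(1.6297, 0.2255) x1=(-0.5288, 0.1810) x2=(0.4568, 1.2466)
step 19: x0=(1.6232, 0.2995) x1=(-0.4675, 0.1846) x2=(0.4558, 1.2273)
step 20: x0=(1.6153, 0.3736) x1=(-0.4051, 0.1883) x2=(0.4549, 1.2079)
step 21: x0=(1.6062, 0.4476) x1=(-0.3416, 0.1921) x2=(0.4542, 1.1884)
step 22: x0=(1.5962, 0.5215) x1=(-0.2773, 0.1959) x2=(0.4535, 1.1690)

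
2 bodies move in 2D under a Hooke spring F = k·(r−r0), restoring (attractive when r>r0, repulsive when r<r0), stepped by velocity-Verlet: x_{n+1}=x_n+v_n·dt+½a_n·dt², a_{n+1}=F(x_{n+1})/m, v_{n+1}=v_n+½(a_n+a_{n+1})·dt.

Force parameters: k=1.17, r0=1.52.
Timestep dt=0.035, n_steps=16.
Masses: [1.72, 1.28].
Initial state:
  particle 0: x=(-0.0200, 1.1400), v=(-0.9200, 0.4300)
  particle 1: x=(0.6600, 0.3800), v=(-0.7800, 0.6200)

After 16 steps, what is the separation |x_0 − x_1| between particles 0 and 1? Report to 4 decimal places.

step 0: x0=(-0.0200, 1.1400) x1=(0.6600, 0.3800)
step 1: x0=(-0.0523, 1.1552) x1=(0.6329, 0.4015)
step 2: x0=(-0.0850, 1.1707) x1=(0.6062, 0.4226)
step 3: x0=(-0.1179, 1.1865) x1=(0.5798, 0.4432)
step 4: x0=(-0.1511, 1.2027) x1=(0.5538, 0.4635)
step 5: x0=(-0.1845, 1.2191) x1=(0.5282, 0.4833)
step 6: x0=(-0.2183, 1.2358) x1=(0.5030, 0.5028)
step 7: x0=(-0.2523, 1.2528) x1=(0.4782, 0.5218)
step 8: x0=(-0.2867, 1.2701) x1=(0.4538, 0.5405)
step 9: x0=(-0.3213, 1.2877) x1=(0.4298, 0.5588)
step 10: x0=(-0.3562, 1.3056) x1=(0.4061, 0.5767)
step 11: x0=(-0.3914, 1.3237) x1=(0.3828, 0.5943)
step 12: x0=(-0.4269, 1.3421) x1=(0.3599, 0.6115)
step 13: x0=(-0.4626, 1.3607) x1=(0.3373, 0.6284)
step 14: x0=(-0.4986, 1.3796) x1=(0.3151, 0.6450)
step 15: x0=(-0.5349, 1.3987) x1=(0.2933, 0.6612)
step 16: x0=(-0.5714, 1.4181) x1=(0.2718, 0.6771)

1.1225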